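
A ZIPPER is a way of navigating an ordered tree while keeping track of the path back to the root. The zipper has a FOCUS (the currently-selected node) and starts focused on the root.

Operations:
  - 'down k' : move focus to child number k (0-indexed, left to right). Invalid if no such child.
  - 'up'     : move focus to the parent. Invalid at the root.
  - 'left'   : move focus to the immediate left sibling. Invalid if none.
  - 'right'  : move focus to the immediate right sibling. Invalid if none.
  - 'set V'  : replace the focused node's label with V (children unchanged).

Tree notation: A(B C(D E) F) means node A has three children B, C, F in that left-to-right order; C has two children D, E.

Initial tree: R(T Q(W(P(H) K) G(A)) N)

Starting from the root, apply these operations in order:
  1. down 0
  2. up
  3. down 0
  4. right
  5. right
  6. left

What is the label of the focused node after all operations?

Answer: Q

Derivation:
Step 1 (down 0): focus=T path=0 depth=1 children=[] left=[] right=['Q', 'N'] parent=R
Step 2 (up): focus=R path=root depth=0 children=['T', 'Q', 'N'] (at root)
Step 3 (down 0): focus=T path=0 depth=1 children=[] left=[] right=['Q', 'N'] parent=R
Step 4 (right): focus=Q path=1 depth=1 children=['W', 'G'] left=['T'] right=['N'] parent=R
Step 5 (right): focus=N path=2 depth=1 children=[] left=['T', 'Q'] right=[] parent=R
Step 6 (left): focus=Q path=1 depth=1 children=['W', 'G'] left=['T'] right=['N'] parent=R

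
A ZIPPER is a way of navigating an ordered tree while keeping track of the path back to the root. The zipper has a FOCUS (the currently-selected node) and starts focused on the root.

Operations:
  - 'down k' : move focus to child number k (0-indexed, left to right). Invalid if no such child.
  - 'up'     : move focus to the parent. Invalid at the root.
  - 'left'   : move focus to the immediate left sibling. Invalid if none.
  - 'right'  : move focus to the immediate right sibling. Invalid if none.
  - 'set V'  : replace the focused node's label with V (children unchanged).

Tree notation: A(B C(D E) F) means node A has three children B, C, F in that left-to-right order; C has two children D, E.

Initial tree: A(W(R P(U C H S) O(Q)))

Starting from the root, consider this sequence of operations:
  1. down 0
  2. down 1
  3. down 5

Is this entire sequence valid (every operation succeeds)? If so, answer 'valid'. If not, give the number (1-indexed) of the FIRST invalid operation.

Step 1 (down 0): focus=W path=0 depth=1 children=['R', 'P', 'O'] left=[] right=[] parent=A
Step 2 (down 1): focus=P path=0/1 depth=2 children=['U', 'C', 'H', 'S'] left=['R'] right=['O'] parent=W
Step 3 (down 5): INVALID

Answer: 3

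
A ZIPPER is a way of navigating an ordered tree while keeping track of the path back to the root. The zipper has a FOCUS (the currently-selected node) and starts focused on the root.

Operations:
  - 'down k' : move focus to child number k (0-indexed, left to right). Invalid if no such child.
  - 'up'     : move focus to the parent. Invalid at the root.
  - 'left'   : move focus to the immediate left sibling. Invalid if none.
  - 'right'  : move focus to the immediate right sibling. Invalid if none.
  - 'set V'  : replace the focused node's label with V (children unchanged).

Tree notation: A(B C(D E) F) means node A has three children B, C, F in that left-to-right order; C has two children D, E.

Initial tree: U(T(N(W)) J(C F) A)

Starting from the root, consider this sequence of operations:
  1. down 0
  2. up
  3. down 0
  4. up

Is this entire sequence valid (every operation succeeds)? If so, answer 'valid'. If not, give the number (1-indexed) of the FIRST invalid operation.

Step 1 (down 0): focus=T path=0 depth=1 children=['N'] left=[] right=['J', 'A'] parent=U
Step 2 (up): focus=U path=root depth=0 children=['T', 'J', 'A'] (at root)
Step 3 (down 0): focus=T path=0 depth=1 children=['N'] left=[] right=['J', 'A'] parent=U
Step 4 (up): focus=U path=root depth=0 children=['T', 'J', 'A'] (at root)

Answer: valid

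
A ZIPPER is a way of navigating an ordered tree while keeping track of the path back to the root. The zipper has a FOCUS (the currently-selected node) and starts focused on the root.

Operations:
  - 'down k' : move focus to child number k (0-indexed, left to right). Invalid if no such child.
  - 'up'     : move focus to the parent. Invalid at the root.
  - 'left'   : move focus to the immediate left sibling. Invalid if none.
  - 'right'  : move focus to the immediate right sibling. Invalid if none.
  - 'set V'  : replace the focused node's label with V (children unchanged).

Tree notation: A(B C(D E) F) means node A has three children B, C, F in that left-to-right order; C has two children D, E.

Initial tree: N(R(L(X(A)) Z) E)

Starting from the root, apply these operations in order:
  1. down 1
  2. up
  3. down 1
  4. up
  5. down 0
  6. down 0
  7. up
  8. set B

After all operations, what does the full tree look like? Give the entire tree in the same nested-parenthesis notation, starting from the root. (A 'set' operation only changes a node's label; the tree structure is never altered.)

Step 1 (down 1): focus=E path=1 depth=1 children=[] left=['R'] right=[] parent=N
Step 2 (up): focus=N path=root depth=0 children=['R', 'E'] (at root)
Step 3 (down 1): focus=E path=1 depth=1 children=[] left=['R'] right=[] parent=N
Step 4 (up): focus=N path=root depth=0 children=['R', 'E'] (at root)
Step 5 (down 0): focus=R path=0 depth=1 children=['L', 'Z'] left=[] right=['E'] parent=N
Step 6 (down 0): focus=L path=0/0 depth=2 children=['X'] left=[] right=['Z'] parent=R
Step 7 (up): focus=R path=0 depth=1 children=['L', 'Z'] left=[] right=['E'] parent=N
Step 8 (set B): focus=B path=0 depth=1 children=['L', 'Z'] left=[] right=['E'] parent=N

Answer: N(B(L(X(A)) Z) E)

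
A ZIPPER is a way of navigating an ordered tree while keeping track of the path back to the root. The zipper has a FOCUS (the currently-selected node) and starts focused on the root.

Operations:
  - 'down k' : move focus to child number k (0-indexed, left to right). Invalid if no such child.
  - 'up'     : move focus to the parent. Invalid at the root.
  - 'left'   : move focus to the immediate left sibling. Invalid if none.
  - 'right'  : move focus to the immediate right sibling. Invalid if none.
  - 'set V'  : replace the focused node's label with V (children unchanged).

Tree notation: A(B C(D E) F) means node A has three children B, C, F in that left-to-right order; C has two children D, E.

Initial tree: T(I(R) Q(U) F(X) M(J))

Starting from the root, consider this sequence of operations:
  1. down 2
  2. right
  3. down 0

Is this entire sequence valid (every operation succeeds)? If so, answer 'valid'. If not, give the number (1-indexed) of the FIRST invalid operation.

Answer: valid

Derivation:
Step 1 (down 2): focus=F path=2 depth=1 children=['X'] left=['I', 'Q'] right=['M'] parent=T
Step 2 (right): focus=M path=3 depth=1 children=['J'] left=['I', 'Q', 'F'] right=[] parent=T
Step 3 (down 0): focus=J path=3/0 depth=2 children=[] left=[] right=[] parent=M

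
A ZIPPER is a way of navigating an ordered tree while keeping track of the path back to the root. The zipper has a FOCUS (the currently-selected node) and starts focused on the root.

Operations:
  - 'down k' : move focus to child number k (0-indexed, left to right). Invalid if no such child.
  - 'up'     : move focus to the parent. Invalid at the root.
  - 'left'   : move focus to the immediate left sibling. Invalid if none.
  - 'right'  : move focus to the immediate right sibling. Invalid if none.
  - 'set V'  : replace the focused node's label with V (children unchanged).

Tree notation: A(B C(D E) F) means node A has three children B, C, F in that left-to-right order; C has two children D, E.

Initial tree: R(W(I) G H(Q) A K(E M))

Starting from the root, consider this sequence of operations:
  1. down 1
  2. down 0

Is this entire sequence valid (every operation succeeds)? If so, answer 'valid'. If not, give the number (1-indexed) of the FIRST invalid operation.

Answer: 2

Derivation:
Step 1 (down 1): focus=G path=1 depth=1 children=[] left=['W'] right=['H', 'A', 'K'] parent=R
Step 2 (down 0): INVALID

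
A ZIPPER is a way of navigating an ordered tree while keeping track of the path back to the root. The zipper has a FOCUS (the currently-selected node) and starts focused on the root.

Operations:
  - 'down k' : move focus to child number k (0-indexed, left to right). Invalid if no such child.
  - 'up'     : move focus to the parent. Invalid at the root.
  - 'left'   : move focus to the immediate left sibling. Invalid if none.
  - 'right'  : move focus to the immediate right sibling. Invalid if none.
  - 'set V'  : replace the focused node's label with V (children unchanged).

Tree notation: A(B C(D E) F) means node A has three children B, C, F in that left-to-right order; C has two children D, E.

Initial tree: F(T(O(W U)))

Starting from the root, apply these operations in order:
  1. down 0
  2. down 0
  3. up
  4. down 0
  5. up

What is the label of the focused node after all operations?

Step 1 (down 0): focus=T path=0 depth=1 children=['O'] left=[] right=[] parent=F
Step 2 (down 0): focus=O path=0/0 depth=2 children=['W', 'U'] left=[] right=[] parent=T
Step 3 (up): focus=T path=0 depth=1 children=['O'] left=[] right=[] parent=F
Step 4 (down 0): focus=O path=0/0 depth=2 children=['W', 'U'] left=[] right=[] parent=T
Step 5 (up): focus=T path=0 depth=1 children=['O'] left=[] right=[] parent=F

Answer: T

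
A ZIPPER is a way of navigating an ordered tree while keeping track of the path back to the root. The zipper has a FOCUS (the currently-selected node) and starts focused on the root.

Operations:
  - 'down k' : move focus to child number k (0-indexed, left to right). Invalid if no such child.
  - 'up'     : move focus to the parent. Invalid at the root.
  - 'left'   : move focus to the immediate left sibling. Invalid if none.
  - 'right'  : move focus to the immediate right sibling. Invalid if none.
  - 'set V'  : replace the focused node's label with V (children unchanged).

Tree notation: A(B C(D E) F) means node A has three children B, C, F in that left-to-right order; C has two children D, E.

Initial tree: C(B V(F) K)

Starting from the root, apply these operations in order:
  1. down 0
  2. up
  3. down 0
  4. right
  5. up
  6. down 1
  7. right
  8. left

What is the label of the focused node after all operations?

Step 1 (down 0): focus=B path=0 depth=1 children=[] left=[] right=['V', 'K'] parent=C
Step 2 (up): focus=C path=root depth=0 children=['B', 'V', 'K'] (at root)
Step 3 (down 0): focus=B path=0 depth=1 children=[] left=[] right=['V', 'K'] parent=C
Step 4 (right): focus=V path=1 depth=1 children=['F'] left=['B'] right=['K'] parent=C
Step 5 (up): focus=C path=root depth=0 children=['B', 'V', 'K'] (at root)
Step 6 (down 1): focus=V path=1 depth=1 children=['F'] left=['B'] right=['K'] parent=C
Step 7 (right): focus=K path=2 depth=1 children=[] left=['B', 'V'] right=[] parent=C
Step 8 (left): focus=V path=1 depth=1 children=['F'] left=['B'] right=['K'] parent=C

Answer: V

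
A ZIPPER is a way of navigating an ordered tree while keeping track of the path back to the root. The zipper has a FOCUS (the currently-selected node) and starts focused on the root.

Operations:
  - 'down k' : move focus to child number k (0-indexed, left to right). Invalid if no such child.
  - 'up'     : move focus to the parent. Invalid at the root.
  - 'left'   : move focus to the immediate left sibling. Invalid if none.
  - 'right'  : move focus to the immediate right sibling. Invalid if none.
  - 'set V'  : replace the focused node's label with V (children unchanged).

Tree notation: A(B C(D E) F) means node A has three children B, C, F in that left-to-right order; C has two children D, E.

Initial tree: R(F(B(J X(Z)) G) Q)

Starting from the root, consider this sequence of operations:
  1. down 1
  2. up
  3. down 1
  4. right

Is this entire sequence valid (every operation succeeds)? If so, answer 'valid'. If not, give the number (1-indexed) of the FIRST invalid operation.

Step 1 (down 1): focus=Q path=1 depth=1 children=[] left=['F'] right=[] parent=R
Step 2 (up): focus=R path=root depth=0 children=['F', 'Q'] (at root)
Step 3 (down 1): focus=Q path=1 depth=1 children=[] left=['F'] right=[] parent=R
Step 4 (right): INVALID

Answer: 4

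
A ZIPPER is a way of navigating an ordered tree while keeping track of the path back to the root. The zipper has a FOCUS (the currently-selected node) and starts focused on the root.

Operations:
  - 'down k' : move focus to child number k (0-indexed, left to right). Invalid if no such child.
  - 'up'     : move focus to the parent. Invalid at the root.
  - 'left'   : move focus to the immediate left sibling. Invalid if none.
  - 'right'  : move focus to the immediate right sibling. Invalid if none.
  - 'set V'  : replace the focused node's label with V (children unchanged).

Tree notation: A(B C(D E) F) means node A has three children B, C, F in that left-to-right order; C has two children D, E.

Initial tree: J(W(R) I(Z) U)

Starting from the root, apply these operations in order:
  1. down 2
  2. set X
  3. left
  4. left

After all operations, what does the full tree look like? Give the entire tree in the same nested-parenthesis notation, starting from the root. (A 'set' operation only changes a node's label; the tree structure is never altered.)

Answer: J(W(R) I(Z) X)

Derivation:
Step 1 (down 2): focus=U path=2 depth=1 children=[] left=['W', 'I'] right=[] parent=J
Step 2 (set X): focus=X path=2 depth=1 children=[] left=['W', 'I'] right=[] parent=J
Step 3 (left): focus=I path=1 depth=1 children=['Z'] left=['W'] right=['X'] parent=J
Step 4 (left): focus=W path=0 depth=1 children=['R'] left=[] right=['I', 'X'] parent=J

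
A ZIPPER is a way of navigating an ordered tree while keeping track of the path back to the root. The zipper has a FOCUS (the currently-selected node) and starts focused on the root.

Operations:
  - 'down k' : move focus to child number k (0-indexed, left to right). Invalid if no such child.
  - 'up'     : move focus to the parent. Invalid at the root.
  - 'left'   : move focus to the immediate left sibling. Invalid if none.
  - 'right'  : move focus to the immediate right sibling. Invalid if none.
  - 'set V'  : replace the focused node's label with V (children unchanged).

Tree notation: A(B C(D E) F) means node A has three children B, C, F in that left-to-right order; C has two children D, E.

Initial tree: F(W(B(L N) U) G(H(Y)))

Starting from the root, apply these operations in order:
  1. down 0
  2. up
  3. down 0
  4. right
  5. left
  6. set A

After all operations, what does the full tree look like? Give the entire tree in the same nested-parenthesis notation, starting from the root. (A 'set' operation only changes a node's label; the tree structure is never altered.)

Answer: F(A(B(L N) U) G(H(Y)))

Derivation:
Step 1 (down 0): focus=W path=0 depth=1 children=['B', 'U'] left=[] right=['G'] parent=F
Step 2 (up): focus=F path=root depth=0 children=['W', 'G'] (at root)
Step 3 (down 0): focus=W path=0 depth=1 children=['B', 'U'] left=[] right=['G'] parent=F
Step 4 (right): focus=G path=1 depth=1 children=['H'] left=['W'] right=[] parent=F
Step 5 (left): focus=W path=0 depth=1 children=['B', 'U'] left=[] right=['G'] parent=F
Step 6 (set A): focus=A path=0 depth=1 children=['B', 'U'] left=[] right=['G'] parent=F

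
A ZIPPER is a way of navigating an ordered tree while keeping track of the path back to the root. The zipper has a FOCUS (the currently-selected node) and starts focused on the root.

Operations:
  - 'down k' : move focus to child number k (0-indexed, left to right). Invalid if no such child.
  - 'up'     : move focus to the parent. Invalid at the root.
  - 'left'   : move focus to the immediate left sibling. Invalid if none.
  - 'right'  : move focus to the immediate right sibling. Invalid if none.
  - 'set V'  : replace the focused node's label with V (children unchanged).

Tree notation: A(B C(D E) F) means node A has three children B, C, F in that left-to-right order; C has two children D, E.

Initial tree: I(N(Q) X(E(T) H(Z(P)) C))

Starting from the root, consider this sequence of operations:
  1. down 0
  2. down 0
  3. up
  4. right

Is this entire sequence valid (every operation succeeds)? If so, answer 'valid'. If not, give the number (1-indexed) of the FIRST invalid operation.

Step 1 (down 0): focus=N path=0 depth=1 children=['Q'] left=[] right=['X'] parent=I
Step 2 (down 0): focus=Q path=0/0 depth=2 children=[] left=[] right=[] parent=N
Step 3 (up): focus=N path=0 depth=1 children=['Q'] left=[] right=['X'] parent=I
Step 4 (right): focus=X path=1 depth=1 children=['E', 'H', 'C'] left=['N'] right=[] parent=I

Answer: valid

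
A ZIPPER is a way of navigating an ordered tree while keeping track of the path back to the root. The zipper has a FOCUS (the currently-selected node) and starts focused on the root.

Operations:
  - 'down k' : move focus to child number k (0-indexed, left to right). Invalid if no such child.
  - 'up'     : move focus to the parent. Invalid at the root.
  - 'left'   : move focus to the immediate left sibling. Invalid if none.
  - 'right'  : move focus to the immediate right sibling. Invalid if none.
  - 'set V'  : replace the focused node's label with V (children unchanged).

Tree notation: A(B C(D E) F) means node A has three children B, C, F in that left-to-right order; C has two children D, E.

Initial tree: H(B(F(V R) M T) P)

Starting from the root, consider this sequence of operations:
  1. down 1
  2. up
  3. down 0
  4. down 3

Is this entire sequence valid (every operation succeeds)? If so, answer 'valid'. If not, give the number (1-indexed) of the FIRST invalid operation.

Answer: 4

Derivation:
Step 1 (down 1): focus=P path=1 depth=1 children=[] left=['B'] right=[] parent=H
Step 2 (up): focus=H path=root depth=0 children=['B', 'P'] (at root)
Step 3 (down 0): focus=B path=0 depth=1 children=['F', 'M', 'T'] left=[] right=['P'] parent=H
Step 4 (down 3): INVALID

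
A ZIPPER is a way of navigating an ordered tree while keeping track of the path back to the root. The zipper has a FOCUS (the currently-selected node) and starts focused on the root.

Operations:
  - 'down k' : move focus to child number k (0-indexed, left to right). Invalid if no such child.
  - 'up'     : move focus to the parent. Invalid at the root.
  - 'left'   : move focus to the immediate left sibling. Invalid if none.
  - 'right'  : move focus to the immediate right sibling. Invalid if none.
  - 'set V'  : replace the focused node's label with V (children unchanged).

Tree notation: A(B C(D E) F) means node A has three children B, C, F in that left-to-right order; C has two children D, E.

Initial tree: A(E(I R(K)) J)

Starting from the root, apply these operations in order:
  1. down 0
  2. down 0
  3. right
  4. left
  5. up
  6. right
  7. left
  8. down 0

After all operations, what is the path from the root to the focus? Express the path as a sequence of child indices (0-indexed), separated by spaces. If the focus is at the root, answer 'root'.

Answer: 0 0

Derivation:
Step 1 (down 0): focus=E path=0 depth=1 children=['I', 'R'] left=[] right=['J'] parent=A
Step 2 (down 0): focus=I path=0/0 depth=2 children=[] left=[] right=['R'] parent=E
Step 3 (right): focus=R path=0/1 depth=2 children=['K'] left=['I'] right=[] parent=E
Step 4 (left): focus=I path=0/0 depth=2 children=[] left=[] right=['R'] parent=E
Step 5 (up): focus=E path=0 depth=1 children=['I', 'R'] left=[] right=['J'] parent=A
Step 6 (right): focus=J path=1 depth=1 children=[] left=['E'] right=[] parent=A
Step 7 (left): focus=E path=0 depth=1 children=['I', 'R'] left=[] right=['J'] parent=A
Step 8 (down 0): focus=I path=0/0 depth=2 children=[] left=[] right=['R'] parent=E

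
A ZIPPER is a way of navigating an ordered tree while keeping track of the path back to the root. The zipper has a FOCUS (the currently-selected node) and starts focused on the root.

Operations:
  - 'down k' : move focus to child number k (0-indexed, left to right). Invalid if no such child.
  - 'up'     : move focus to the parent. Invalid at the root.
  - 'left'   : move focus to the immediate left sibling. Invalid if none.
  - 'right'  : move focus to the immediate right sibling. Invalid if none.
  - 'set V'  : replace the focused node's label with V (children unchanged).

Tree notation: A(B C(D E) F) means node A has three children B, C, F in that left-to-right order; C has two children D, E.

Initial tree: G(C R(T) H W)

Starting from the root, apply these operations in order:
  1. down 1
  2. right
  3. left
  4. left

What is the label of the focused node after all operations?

Answer: C

Derivation:
Step 1 (down 1): focus=R path=1 depth=1 children=['T'] left=['C'] right=['H', 'W'] parent=G
Step 2 (right): focus=H path=2 depth=1 children=[] left=['C', 'R'] right=['W'] parent=G
Step 3 (left): focus=R path=1 depth=1 children=['T'] left=['C'] right=['H', 'W'] parent=G
Step 4 (left): focus=C path=0 depth=1 children=[] left=[] right=['R', 'H', 'W'] parent=G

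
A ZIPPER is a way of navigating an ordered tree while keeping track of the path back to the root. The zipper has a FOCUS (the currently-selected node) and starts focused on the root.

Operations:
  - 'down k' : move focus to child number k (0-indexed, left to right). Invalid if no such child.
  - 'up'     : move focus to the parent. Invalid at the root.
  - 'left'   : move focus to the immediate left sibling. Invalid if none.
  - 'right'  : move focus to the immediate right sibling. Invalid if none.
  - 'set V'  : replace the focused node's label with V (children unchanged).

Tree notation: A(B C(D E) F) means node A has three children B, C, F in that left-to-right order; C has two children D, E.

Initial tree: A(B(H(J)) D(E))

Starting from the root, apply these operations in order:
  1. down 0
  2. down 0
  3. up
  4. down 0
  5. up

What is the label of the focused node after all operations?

Step 1 (down 0): focus=B path=0 depth=1 children=['H'] left=[] right=['D'] parent=A
Step 2 (down 0): focus=H path=0/0 depth=2 children=['J'] left=[] right=[] parent=B
Step 3 (up): focus=B path=0 depth=1 children=['H'] left=[] right=['D'] parent=A
Step 4 (down 0): focus=H path=0/0 depth=2 children=['J'] left=[] right=[] parent=B
Step 5 (up): focus=B path=0 depth=1 children=['H'] left=[] right=['D'] parent=A

Answer: B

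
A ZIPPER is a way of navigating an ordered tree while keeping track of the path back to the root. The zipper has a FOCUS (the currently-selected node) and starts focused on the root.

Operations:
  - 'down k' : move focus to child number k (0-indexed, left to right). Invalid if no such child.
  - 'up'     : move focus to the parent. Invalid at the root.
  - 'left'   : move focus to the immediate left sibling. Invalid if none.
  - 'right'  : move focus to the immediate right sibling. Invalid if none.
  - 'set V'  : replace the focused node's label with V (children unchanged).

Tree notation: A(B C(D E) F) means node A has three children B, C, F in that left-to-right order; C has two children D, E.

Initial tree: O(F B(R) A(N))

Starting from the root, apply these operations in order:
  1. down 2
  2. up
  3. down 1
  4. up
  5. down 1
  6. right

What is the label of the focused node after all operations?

Answer: A

Derivation:
Step 1 (down 2): focus=A path=2 depth=1 children=['N'] left=['F', 'B'] right=[] parent=O
Step 2 (up): focus=O path=root depth=0 children=['F', 'B', 'A'] (at root)
Step 3 (down 1): focus=B path=1 depth=1 children=['R'] left=['F'] right=['A'] parent=O
Step 4 (up): focus=O path=root depth=0 children=['F', 'B', 'A'] (at root)
Step 5 (down 1): focus=B path=1 depth=1 children=['R'] left=['F'] right=['A'] parent=O
Step 6 (right): focus=A path=2 depth=1 children=['N'] left=['F', 'B'] right=[] parent=O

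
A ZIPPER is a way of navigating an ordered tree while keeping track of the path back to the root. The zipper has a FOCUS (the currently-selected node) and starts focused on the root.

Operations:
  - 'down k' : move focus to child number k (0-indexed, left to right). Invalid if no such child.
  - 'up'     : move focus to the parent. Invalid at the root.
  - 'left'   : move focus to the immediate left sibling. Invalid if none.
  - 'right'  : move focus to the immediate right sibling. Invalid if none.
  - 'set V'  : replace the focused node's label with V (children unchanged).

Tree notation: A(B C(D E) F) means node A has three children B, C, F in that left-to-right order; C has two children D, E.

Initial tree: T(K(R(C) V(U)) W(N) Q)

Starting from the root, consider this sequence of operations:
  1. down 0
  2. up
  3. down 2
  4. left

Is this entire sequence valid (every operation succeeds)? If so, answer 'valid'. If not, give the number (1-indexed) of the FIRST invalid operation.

Answer: valid

Derivation:
Step 1 (down 0): focus=K path=0 depth=1 children=['R', 'V'] left=[] right=['W', 'Q'] parent=T
Step 2 (up): focus=T path=root depth=0 children=['K', 'W', 'Q'] (at root)
Step 3 (down 2): focus=Q path=2 depth=1 children=[] left=['K', 'W'] right=[] parent=T
Step 4 (left): focus=W path=1 depth=1 children=['N'] left=['K'] right=['Q'] parent=T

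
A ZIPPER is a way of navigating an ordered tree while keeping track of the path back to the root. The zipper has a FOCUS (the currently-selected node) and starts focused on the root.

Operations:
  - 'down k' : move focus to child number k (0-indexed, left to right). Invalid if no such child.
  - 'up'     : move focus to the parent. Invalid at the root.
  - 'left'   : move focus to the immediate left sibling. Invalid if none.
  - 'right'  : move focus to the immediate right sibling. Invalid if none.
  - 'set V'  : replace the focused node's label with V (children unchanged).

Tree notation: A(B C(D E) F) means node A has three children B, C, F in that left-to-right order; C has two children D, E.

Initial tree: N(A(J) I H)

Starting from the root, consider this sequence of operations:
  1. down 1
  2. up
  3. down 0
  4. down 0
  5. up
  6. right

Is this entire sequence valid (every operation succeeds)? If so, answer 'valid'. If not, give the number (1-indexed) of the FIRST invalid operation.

Answer: valid

Derivation:
Step 1 (down 1): focus=I path=1 depth=1 children=[] left=['A'] right=['H'] parent=N
Step 2 (up): focus=N path=root depth=0 children=['A', 'I', 'H'] (at root)
Step 3 (down 0): focus=A path=0 depth=1 children=['J'] left=[] right=['I', 'H'] parent=N
Step 4 (down 0): focus=J path=0/0 depth=2 children=[] left=[] right=[] parent=A
Step 5 (up): focus=A path=0 depth=1 children=['J'] left=[] right=['I', 'H'] parent=N
Step 6 (right): focus=I path=1 depth=1 children=[] left=['A'] right=['H'] parent=N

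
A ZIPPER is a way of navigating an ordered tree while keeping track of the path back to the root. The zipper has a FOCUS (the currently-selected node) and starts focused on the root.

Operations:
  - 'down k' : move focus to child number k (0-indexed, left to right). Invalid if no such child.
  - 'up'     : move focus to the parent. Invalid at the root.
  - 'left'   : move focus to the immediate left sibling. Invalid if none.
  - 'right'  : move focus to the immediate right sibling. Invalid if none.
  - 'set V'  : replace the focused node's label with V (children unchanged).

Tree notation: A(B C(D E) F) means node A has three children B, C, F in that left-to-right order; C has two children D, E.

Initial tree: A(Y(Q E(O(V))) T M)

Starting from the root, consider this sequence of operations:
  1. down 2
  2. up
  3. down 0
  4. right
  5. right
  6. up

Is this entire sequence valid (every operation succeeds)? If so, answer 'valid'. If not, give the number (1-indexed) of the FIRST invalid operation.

Answer: valid

Derivation:
Step 1 (down 2): focus=M path=2 depth=1 children=[] left=['Y', 'T'] right=[] parent=A
Step 2 (up): focus=A path=root depth=0 children=['Y', 'T', 'M'] (at root)
Step 3 (down 0): focus=Y path=0 depth=1 children=['Q', 'E'] left=[] right=['T', 'M'] parent=A
Step 4 (right): focus=T path=1 depth=1 children=[] left=['Y'] right=['M'] parent=A
Step 5 (right): focus=M path=2 depth=1 children=[] left=['Y', 'T'] right=[] parent=A
Step 6 (up): focus=A path=root depth=0 children=['Y', 'T', 'M'] (at root)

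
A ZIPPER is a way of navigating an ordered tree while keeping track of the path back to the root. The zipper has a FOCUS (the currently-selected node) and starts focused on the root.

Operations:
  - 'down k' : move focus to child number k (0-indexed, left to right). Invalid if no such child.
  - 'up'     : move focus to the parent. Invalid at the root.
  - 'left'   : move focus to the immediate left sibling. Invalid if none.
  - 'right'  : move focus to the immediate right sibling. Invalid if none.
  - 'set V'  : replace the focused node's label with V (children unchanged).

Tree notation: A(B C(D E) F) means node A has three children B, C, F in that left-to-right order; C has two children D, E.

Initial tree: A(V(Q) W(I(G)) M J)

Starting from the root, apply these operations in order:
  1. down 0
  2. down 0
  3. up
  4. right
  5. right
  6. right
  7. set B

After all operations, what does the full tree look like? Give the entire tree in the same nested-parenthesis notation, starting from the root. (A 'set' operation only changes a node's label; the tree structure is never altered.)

Answer: A(V(Q) W(I(G)) M B)

Derivation:
Step 1 (down 0): focus=V path=0 depth=1 children=['Q'] left=[] right=['W', 'M', 'J'] parent=A
Step 2 (down 0): focus=Q path=0/0 depth=2 children=[] left=[] right=[] parent=V
Step 3 (up): focus=V path=0 depth=1 children=['Q'] left=[] right=['W', 'M', 'J'] parent=A
Step 4 (right): focus=W path=1 depth=1 children=['I'] left=['V'] right=['M', 'J'] parent=A
Step 5 (right): focus=M path=2 depth=1 children=[] left=['V', 'W'] right=['J'] parent=A
Step 6 (right): focus=J path=3 depth=1 children=[] left=['V', 'W', 'M'] right=[] parent=A
Step 7 (set B): focus=B path=3 depth=1 children=[] left=['V', 'W', 'M'] right=[] parent=A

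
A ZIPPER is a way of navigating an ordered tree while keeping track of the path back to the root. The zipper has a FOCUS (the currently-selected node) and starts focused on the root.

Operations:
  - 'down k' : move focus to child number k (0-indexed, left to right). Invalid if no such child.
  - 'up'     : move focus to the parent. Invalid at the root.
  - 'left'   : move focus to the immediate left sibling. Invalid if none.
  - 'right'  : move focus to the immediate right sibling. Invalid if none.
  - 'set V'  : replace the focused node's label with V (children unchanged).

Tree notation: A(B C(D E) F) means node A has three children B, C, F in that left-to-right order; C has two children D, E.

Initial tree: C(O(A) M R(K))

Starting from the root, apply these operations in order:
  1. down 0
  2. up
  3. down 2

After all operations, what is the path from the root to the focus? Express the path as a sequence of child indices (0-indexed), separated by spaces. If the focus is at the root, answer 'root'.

Step 1 (down 0): focus=O path=0 depth=1 children=['A'] left=[] right=['M', 'R'] parent=C
Step 2 (up): focus=C path=root depth=0 children=['O', 'M', 'R'] (at root)
Step 3 (down 2): focus=R path=2 depth=1 children=['K'] left=['O', 'M'] right=[] parent=C

Answer: 2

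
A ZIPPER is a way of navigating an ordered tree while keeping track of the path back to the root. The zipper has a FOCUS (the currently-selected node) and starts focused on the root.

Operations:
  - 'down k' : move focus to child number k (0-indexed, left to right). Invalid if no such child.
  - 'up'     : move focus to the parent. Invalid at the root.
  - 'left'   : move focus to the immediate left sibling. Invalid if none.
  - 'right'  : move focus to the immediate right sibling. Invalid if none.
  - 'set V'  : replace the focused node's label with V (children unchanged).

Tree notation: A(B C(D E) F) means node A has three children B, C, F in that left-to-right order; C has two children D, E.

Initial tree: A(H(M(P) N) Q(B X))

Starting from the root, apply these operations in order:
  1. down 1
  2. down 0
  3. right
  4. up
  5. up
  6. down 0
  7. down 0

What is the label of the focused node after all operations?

Step 1 (down 1): focus=Q path=1 depth=1 children=['B', 'X'] left=['H'] right=[] parent=A
Step 2 (down 0): focus=B path=1/0 depth=2 children=[] left=[] right=['X'] parent=Q
Step 3 (right): focus=X path=1/1 depth=2 children=[] left=['B'] right=[] parent=Q
Step 4 (up): focus=Q path=1 depth=1 children=['B', 'X'] left=['H'] right=[] parent=A
Step 5 (up): focus=A path=root depth=0 children=['H', 'Q'] (at root)
Step 6 (down 0): focus=H path=0 depth=1 children=['M', 'N'] left=[] right=['Q'] parent=A
Step 7 (down 0): focus=M path=0/0 depth=2 children=['P'] left=[] right=['N'] parent=H

Answer: M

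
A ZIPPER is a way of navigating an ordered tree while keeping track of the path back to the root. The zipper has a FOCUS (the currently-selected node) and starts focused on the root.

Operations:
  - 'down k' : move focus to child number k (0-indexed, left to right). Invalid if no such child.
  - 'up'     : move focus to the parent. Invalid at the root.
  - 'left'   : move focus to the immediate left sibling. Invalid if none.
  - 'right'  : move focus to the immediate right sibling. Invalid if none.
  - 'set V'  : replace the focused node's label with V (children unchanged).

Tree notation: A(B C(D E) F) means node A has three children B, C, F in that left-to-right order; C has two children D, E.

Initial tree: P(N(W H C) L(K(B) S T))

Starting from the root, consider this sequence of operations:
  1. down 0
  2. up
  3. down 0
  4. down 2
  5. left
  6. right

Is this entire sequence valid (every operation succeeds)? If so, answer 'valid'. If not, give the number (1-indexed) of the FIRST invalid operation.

Answer: valid

Derivation:
Step 1 (down 0): focus=N path=0 depth=1 children=['W', 'H', 'C'] left=[] right=['L'] parent=P
Step 2 (up): focus=P path=root depth=0 children=['N', 'L'] (at root)
Step 3 (down 0): focus=N path=0 depth=1 children=['W', 'H', 'C'] left=[] right=['L'] parent=P
Step 4 (down 2): focus=C path=0/2 depth=2 children=[] left=['W', 'H'] right=[] parent=N
Step 5 (left): focus=H path=0/1 depth=2 children=[] left=['W'] right=['C'] parent=N
Step 6 (right): focus=C path=0/2 depth=2 children=[] left=['W', 'H'] right=[] parent=N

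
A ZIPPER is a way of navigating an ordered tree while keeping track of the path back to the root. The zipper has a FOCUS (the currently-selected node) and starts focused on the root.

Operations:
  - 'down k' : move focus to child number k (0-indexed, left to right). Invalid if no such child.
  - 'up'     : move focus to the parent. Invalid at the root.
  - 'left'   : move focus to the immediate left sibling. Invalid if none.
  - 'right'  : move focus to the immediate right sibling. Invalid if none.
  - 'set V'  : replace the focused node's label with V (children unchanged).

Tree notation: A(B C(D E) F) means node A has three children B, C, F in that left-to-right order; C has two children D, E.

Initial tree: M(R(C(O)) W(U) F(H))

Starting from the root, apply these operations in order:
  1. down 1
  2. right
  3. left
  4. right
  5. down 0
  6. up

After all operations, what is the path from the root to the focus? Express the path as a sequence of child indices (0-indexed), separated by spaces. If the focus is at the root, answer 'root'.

Step 1 (down 1): focus=W path=1 depth=1 children=['U'] left=['R'] right=['F'] parent=M
Step 2 (right): focus=F path=2 depth=1 children=['H'] left=['R', 'W'] right=[] parent=M
Step 3 (left): focus=W path=1 depth=1 children=['U'] left=['R'] right=['F'] parent=M
Step 4 (right): focus=F path=2 depth=1 children=['H'] left=['R', 'W'] right=[] parent=M
Step 5 (down 0): focus=H path=2/0 depth=2 children=[] left=[] right=[] parent=F
Step 6 (up): focus=F path=2 depth=1 children=['H'] left=['R', 'W'] right=[] parent=M

Answer: 2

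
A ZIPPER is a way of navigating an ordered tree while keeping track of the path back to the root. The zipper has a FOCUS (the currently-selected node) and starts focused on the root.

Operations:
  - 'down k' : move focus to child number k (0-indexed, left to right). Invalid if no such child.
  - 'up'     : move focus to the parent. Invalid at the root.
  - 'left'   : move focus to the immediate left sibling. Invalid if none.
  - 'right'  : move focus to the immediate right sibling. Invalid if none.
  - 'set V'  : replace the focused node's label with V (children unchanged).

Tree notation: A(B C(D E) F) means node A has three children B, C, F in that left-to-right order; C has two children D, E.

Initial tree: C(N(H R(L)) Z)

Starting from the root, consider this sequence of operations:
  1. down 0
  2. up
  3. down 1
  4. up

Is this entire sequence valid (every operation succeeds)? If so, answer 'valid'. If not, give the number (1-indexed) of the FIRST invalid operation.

Answer: valid

Derivation:
Step 1 (down 0): focus=N path=0 depth=1 children=['H', 'R'] left=[] right=['Z'] parent=C
Step 2 (up): focus=C path=root depth=0 children=['N', 'Z'] (at root)
Step 3 (down 1): focus=Z path=1 depth=1 children=[] left=['N'] right=[] parent=C
Step 4 (up): focus=C path=root depth=0 children=['N', 'Z'] (at root)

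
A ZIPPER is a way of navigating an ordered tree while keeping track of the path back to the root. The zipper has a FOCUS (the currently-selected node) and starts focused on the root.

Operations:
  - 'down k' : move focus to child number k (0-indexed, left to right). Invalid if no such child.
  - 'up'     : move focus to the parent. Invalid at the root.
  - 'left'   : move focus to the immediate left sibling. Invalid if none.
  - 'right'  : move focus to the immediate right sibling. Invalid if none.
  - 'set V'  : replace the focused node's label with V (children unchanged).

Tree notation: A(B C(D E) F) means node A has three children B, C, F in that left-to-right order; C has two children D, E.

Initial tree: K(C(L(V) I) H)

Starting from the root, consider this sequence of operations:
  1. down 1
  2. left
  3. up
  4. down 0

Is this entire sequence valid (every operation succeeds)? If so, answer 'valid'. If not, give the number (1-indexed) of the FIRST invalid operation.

Answer: valid

Derivation:
Step 1 (down 1): focus=H path=1 depth=1 children=[] left=['C'] right=[] parent=K
Step 2 (left): focus=C path=0 depth=1 children=['L', 'I'] left=[] right=['H'] parent=K
Step 3 (up): focus=K path=root depth=0 children=['C', 'H'] (at root)
Step 4 (down 0): focus=C path=0 depth=1 children=['L', 'I'] left=[] right=['H'] parent=K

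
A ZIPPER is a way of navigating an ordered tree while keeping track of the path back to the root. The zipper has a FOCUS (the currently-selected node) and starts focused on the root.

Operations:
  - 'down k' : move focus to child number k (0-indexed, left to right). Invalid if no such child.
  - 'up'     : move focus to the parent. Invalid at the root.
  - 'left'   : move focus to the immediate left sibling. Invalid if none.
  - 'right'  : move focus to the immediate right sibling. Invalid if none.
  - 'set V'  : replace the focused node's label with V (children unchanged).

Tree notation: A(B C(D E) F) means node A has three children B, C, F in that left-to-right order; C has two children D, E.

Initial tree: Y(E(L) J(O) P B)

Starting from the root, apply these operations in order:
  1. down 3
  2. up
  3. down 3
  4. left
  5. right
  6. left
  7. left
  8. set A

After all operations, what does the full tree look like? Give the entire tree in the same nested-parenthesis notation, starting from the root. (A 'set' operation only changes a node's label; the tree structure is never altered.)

Step 1 (down 3): focus=B path=3 depth=1 children=[] left=['E', 'J', 'P'] right=[] parent=Y
Step 2 (up): focus=Y path=root depth=0 children=['E', 'J', 'P', 'B'] (at root)
Step 3 (down 3): focus=B path=3 depth=1 children=[] left=['E', 'J', 'P'] right=[] parent=Y
Step 4 (left): focus=P path=2 depth=1 children=[] left=['E', 'J'] right=['B'] parent=Y
Step 5 (right): focus=B path=3 depth=1 children=[] left=['E', 'J', 'P'] right=[] parent=Y
Step 6 (left): focus=P path=2 depth=1 children=[] left=['E', 'J'] right=['B'] parent=Y
Step 7 (left): focus=J path=1 depth=1 children=['O'] left=['E'] right=['P', 'B'] parent=Y
Step 8 (set A): focus=A path=1 depth=1 children=['O'] left=['E'] right=['P', 'B'] parent=Y

Answer: Y(E(L) A(O) P B)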